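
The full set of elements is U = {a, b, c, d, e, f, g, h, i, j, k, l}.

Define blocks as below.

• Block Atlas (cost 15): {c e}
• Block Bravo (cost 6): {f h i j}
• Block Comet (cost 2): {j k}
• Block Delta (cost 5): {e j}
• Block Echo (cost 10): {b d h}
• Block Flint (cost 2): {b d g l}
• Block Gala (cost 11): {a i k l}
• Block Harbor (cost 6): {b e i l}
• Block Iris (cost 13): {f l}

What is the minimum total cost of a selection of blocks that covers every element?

Atlas, Bravo, Flint, Gala together cover every element (Atlas ∪ Bravo ∪ Flint ∪ Gala = {a, b, c, d, e, f, g, h, i, j, k, l}); total cost 15 + 6 + 2 + 11 = 34.
The greedy pick Flint, Comet, Bravo, Delta, Gala, Atlas costs 41; no covering selection beats 34.

34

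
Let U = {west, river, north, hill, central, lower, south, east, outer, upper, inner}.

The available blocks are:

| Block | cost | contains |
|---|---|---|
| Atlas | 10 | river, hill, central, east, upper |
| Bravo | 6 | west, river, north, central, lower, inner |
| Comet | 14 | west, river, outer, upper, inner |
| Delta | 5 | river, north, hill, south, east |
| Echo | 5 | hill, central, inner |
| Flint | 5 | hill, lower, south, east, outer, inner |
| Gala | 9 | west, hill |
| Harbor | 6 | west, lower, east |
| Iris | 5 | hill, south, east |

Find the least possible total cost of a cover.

Atlas, Bravo, Flint together cover every item (Atlas ∪ Bravo ∪ Flint = {west, river, north, hill, central, lower, south, east, outer, upper, inner}); total cost 10 + 6 + 5 = 21.
No covering selection has total cost below 21.

21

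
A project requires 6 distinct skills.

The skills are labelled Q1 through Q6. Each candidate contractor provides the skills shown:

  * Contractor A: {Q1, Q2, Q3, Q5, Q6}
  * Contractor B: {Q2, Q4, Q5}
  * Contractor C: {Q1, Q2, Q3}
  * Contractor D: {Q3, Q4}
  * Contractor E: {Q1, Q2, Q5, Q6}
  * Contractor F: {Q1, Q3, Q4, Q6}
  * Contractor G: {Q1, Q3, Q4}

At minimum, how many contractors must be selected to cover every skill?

2

A and F together: A ∪ F = {Q1, Q2, Q3, Q4, Q5, Q6} — every skill is covered.
No single contractor has all 6 skills (the largest, A, has 5), so 2 is optimal.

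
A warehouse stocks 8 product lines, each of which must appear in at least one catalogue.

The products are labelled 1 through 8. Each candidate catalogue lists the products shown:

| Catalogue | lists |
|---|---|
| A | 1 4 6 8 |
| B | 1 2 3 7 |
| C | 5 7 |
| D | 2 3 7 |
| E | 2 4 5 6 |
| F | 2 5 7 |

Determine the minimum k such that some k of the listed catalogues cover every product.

A and B and E together: A ∪ B ∪ E = {1, 2, 3, 4, 5, 6, 7, 8} — every product is covered.
Only A contains 8, so A is forced; the remaining 4 products need at least 2 more catalogues (each remaining catalogue adds at most 3) — so at least 3 catalogues are needed, and 3 is optimal.

3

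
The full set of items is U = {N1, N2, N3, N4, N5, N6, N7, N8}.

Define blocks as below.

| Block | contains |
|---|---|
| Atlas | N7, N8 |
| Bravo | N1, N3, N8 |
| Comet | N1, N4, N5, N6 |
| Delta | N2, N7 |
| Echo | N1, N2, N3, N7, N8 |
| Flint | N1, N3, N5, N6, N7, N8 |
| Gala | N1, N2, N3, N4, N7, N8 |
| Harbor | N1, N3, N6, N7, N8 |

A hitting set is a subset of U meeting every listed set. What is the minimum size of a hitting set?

H = {N1, N7} meets every block (each contains at least one member of H), and |H| = 2.
The blocks Comet, Delta are pairwise disjoint, so any hitting set needs a separate item for each — at least 2. Hence 2 is optimal.

2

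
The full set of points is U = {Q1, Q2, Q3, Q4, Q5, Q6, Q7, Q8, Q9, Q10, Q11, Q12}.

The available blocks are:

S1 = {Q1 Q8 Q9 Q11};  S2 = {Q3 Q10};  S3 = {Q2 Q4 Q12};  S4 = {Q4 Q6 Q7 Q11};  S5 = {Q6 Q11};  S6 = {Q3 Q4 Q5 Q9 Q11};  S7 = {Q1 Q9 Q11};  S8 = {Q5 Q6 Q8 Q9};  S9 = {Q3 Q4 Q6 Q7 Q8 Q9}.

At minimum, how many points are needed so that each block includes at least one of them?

H = {Q8, Q10, Q11, Q12} meets every block (each contains at least one member of H), and |H| = 4.
No choice of 3 points meets every block, so 4 is the minimum.

4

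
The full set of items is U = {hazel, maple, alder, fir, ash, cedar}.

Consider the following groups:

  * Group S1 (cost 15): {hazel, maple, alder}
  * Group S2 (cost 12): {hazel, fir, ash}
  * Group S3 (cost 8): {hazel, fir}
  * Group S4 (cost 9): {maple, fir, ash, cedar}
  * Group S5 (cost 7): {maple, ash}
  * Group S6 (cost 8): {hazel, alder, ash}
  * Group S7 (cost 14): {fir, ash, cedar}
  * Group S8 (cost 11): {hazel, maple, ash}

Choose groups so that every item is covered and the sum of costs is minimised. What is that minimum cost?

17

S4, S6 together cover every item (S4 ∪ S6 = {hazel, maple, alder, fir, ash, cedar}); total cost 9 + 8 = 17.
No covering selection has total cost below 17.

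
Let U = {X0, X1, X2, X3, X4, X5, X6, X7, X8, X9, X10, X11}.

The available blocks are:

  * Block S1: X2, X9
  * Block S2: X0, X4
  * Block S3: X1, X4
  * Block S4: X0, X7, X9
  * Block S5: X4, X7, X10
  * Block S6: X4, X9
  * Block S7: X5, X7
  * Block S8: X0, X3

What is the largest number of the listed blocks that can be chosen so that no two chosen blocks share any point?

4

S1, S3, S7, S8 are pairwise disjoint (S1={X2,X9}; S3={X1,X4}; S7={X5,X7}; S8={X0,X3}).
Every remaining block overlaps one of these, and no 5 of the listed blocks are pairwise disjoint, so 4 is the maximum.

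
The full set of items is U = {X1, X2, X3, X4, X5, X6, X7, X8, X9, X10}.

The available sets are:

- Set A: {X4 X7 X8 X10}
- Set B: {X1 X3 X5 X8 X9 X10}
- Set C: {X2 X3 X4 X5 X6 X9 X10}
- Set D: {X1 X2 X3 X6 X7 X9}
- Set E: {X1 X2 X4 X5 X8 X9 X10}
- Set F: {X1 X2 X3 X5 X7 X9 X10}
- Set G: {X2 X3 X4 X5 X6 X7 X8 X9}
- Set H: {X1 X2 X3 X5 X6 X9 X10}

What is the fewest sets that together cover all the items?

A and H cover everything between them: the union {X1, X2, X3, X4, X5, X6, X7, X8, X9, X10} is all of U.
No single set has all 10 items (the largest, G, has 8), so 2 is optimal.

2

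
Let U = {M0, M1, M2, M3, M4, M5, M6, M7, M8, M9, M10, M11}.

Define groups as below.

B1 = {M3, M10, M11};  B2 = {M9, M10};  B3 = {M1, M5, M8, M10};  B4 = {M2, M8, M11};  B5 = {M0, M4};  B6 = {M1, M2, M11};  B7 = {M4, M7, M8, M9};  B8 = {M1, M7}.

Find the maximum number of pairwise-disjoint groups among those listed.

4

B2, B4, B5, B8 are pairwise disjoint (B2={M9,M10}; B4={M2,M8,M11}; B5={M0,M4}; B8={M1,M7}).
Every remaining group overlaps one of these, and no 5 of the listed groups are pairwise disjoint, so 4 is the maximum.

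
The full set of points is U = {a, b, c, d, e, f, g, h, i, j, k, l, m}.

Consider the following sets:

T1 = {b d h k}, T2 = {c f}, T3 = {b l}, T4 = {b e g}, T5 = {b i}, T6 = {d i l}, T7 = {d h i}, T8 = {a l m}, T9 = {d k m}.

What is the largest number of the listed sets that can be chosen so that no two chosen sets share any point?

4

T2, T4, T7, T8 are pairwise disjoint (T2={c,f}; T4={b,e,g}; T7={d,h,i}; T8={a,l,m}).
Every remaining set overlaps one of these, and no 5 of the listed sets are pairwise disjoint, so 4 is the maximum.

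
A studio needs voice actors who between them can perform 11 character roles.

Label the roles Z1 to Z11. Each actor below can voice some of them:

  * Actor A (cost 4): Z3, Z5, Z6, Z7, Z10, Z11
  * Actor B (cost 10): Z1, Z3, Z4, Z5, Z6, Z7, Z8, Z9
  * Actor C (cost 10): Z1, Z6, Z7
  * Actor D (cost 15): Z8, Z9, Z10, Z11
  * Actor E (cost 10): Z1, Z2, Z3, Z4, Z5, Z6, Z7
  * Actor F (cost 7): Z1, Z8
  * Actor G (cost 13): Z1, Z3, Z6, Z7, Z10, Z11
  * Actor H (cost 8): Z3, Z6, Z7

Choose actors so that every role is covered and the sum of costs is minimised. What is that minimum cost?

A, B, E together cover every role (A ∪ B ∪ E = {Z1, Z2, Z3, Z4, Z5, Z6, Z7, Z8, Z9, Z10, Z11}); total cost 4 + 10 + 10 = 24.
No covering selection has total cost below 24.

24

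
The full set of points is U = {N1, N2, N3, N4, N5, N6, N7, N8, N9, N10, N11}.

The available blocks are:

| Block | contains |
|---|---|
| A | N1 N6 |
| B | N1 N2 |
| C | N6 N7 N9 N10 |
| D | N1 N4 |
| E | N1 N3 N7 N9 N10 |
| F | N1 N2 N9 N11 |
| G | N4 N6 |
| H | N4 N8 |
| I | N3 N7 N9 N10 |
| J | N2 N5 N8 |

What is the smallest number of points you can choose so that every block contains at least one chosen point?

4

The 4 points {N1, N6, N8, N10} hit every block.
No choice of 3 points meets every block, so 4 is the minimum.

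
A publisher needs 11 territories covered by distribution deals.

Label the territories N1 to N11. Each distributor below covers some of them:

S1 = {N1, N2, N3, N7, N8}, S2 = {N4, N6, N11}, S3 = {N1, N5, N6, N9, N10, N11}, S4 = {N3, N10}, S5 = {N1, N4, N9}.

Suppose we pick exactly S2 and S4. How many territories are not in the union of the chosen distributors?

6

Union of S2, S4 = {N3, N4, N6, N10, N11}.
Not covered: N1, N2, N5, N7, N8, N9 — 6 territories.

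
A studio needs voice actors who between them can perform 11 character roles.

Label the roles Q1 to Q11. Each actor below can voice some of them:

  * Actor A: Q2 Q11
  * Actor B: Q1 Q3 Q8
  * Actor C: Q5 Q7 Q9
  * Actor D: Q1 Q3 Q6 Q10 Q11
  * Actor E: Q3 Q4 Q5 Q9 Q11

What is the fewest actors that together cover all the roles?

Take {A, B, C, D, E}. Their union is {Q1, Q2, Q3, Q4, Q5, Q6, Q7, Q8, Q9, Q10, Q11}, which is all 11 roles.
No 4 of the 5 actors cover everything (all 5 combinations miss at least one role), so 5 is optimal.

5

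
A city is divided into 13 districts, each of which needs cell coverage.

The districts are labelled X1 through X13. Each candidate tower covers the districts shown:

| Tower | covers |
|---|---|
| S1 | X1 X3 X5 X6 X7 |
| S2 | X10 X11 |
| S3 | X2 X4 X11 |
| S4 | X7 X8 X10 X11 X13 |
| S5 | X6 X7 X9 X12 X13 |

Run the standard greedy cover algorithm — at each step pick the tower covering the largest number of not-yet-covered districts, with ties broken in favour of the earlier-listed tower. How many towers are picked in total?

Greedy: pick S1 (covers 5 new) → pick S4 (covers 4 new) → pick S3 (covers 2 new) → pick S5 (covers 2 new). Total picks: 4.

4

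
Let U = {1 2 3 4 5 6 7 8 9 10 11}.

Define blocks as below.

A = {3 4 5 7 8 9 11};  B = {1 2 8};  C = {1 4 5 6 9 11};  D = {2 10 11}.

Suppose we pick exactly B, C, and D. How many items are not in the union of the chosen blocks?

Union of B, C, D = {1, 2, 4, 5, 6, 8, 9, 10, 11}.
Not covered: 3, 7 — 2 items.

2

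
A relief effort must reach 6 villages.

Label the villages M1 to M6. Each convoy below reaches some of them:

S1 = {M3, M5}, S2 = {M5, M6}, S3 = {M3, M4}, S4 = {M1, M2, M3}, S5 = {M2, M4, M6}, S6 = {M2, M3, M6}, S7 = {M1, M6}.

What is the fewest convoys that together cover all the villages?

3

Take {S1, S4, S5}. Their union is {M1, M2, M3, M4, M5, M6}, which is all 6 villages.
No 2 of the 7 convoys cover everything (all 21 combinations miss at least one village), so 3 is optimal.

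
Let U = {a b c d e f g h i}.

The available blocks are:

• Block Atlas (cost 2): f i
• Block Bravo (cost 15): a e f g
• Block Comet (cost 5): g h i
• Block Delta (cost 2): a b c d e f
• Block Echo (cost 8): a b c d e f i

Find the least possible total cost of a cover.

7

Comet, Delta together cover every element (Comet ∪ Delta = {a, b, c, d, e, f, g, h, i}); total cost 5 + 2 = 7.
No covering selection has total cost below 7.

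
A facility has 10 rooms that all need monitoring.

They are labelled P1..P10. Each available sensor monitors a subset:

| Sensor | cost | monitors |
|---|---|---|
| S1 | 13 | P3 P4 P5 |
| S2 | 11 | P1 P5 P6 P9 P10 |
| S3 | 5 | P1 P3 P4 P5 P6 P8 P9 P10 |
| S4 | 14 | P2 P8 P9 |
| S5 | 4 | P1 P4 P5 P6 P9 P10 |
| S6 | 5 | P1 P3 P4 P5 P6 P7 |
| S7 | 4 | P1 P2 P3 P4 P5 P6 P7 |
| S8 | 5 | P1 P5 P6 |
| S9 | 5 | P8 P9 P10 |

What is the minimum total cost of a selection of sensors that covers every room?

S3, S7 together cover every room (S3 ∪ S7 = {P1, P2, P3, P4, P5, P6, P7, P8, P9, P10}); total cost 5 + 4 = 9.
No covering selection has total cost below 9.

9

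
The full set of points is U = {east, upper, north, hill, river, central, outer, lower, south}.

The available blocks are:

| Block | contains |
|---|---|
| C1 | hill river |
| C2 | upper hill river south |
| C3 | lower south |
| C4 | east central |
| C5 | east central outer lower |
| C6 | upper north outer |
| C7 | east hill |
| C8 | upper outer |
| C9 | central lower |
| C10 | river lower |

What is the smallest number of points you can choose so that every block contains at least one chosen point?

4

The 4 points {east, upper, river, lower} hit every block.
The blocks C1, C3, C4, C6 are pairwise disjoint, so any hitting set needs a separate point for each — at least 4. Hence 4 is optimal.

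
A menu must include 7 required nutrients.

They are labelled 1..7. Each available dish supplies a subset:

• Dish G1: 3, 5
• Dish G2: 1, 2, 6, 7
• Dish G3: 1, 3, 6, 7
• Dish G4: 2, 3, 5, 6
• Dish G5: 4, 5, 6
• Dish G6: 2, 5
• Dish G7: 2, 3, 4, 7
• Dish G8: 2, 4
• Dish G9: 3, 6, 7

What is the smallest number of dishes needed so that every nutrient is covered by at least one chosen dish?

3

G1 and G2 and G5 together: G1 ∪ G2 ∪ G5 = {1, 2, 3, 4, 5, 6, 7} — every nutrient is covered.
No 2 of the 9 dishes cover everything (all 36 combinations miss at least one nutrient), so 3 is optimal.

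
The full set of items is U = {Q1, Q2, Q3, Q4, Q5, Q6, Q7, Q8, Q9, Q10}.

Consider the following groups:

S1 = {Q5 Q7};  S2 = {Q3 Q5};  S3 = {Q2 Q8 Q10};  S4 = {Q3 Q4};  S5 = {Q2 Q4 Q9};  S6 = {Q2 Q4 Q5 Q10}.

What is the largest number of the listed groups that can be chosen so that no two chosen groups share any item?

3

S1, S3, S4 are pairwise disjoint (S1={Q5,Q7}; S3={Q2,Q8,Q10}; S4={Q3,Q4}).
Every remaining group overlaps one of these, and no 4 of the listed groups are pairwise disjoint, so 3 is the maximum.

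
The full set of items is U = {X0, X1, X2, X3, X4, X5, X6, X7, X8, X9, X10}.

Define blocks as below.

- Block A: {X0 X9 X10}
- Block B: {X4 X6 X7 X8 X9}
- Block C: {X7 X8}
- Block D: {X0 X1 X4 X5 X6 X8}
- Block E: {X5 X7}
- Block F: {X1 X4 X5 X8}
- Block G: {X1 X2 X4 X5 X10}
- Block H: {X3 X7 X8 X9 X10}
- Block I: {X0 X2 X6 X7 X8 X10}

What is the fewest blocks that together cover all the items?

3

G, H, and I cover everything between them: the union {X0, X1, X2, X3, X4, X5, X6, X7, X8, X9, X10} is all of U.
Only H contains X3, so H is forced; the remaining 6 items need at least 2 more blocks (each remaining block adds at most 5) — so at least 3 blocks are needed, and 3 is optimal.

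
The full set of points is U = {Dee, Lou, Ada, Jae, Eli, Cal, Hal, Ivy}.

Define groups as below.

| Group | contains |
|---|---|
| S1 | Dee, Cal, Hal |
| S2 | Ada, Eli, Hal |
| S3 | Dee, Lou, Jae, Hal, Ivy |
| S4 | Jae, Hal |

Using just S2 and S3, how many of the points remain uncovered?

1

Union of S2, S3 = {Dee, Lou, Ada, Jae, Eli, Hal, Ivy}.
Not covered: Cal — 1 point.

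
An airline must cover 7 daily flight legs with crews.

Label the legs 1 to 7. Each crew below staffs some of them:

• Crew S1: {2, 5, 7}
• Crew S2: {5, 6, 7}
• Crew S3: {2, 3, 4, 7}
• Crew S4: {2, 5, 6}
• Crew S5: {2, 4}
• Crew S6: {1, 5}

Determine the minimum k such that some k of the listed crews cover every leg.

S3 and S4 and S6 together: S3 ∪ S4 ∪ S6 = {1, 2, 3, 4, 5, 6, 7} — every leg is covered.
Only S6 contains 1, so S6 is forced; the remaining 5 legs need at least 2 more crews (each remaining crew adds at most 4) — so at least 3 crews are needed, and 3 is optimal.

3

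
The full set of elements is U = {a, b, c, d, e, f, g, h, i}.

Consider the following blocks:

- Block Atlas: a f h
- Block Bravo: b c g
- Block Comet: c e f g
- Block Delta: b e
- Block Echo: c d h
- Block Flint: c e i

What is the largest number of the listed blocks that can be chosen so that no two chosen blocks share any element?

Atlas, Delta are pairwise disjoint (Atlas={a,f,h}; Delta={b,e}).
Every remaining block overlaps one of these, and no 3 of the listed blocks are pairwise disjoint, so 2 is the maximum.

2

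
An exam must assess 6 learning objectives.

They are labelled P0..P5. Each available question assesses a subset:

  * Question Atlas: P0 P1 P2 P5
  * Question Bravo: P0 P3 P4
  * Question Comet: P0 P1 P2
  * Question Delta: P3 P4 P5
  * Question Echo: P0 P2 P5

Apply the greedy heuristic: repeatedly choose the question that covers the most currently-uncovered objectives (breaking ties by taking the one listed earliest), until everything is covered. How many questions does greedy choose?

Greedy: pick Atlas (covers 4 new) → pick Bravo (covers 2 new). Total picks: 2.

2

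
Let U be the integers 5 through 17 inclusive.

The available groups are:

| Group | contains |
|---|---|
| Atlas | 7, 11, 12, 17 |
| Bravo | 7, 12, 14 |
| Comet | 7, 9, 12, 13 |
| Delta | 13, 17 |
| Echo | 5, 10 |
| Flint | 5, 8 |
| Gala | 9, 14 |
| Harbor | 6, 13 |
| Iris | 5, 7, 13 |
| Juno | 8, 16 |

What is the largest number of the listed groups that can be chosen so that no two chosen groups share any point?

Atlas, Echo, Gala, Harbor, Juno are pairwise disjoint (Atlas={7,11,12,17}; Echo={5,10}; Gala={9,14}; Harbor={6,13}; Juno={8,16}).
Every remaining group overlaps one of these, and no 6 of the listed groups are pairwise disjoint, so 5 is the maximum.

5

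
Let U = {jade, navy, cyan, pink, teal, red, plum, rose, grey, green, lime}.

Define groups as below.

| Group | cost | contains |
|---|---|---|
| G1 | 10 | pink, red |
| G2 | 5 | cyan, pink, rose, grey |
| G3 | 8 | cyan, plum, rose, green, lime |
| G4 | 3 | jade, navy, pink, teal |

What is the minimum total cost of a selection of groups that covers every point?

G1, G2, G3, G4 together cover every point (G1 ∪ G2 ∪ G3 ∪ G4 = {jade, navy, cyan, pink, teal, red, plum, rose, grey, green, lime}); total cost 10 + 5 + 8 + 3 = 26.
No covering selection has total cost below 26.

26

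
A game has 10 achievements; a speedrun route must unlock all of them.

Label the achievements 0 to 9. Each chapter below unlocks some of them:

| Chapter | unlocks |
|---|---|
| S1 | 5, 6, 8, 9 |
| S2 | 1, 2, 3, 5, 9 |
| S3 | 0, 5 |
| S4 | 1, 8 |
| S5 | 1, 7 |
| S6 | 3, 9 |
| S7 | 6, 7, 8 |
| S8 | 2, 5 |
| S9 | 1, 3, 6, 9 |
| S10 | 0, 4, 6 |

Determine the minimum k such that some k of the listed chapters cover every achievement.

3

Take {S2, S7, S10}. Their union is {0, 1, 2, 3, 4, 5, 6, 7, 8, 9}, which is all 10 achievements.
Only S10 contains 4, so S10 is forced; the remaining 7 achievements need at least 2 more chapters (each remaining chapter adds at most 5) — so at least 3 chapters are needed, and 3 is optimal.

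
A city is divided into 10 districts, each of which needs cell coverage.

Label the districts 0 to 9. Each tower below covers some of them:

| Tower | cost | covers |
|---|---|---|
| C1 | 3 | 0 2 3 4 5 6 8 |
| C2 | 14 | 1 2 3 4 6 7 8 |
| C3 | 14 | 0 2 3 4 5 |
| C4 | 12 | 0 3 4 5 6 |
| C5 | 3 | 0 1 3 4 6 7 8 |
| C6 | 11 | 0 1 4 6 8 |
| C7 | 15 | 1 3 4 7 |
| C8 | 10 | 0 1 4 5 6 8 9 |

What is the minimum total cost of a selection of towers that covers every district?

C1, C5, C8 together cover every district (C1 ∪ C5 ∪ C8 = {0, 1, 2, 3, 4, 5, 6, 7, 8, 9}); total cost 3 + 3 + 10 = 16.
No covering selection has total cost below 16.

16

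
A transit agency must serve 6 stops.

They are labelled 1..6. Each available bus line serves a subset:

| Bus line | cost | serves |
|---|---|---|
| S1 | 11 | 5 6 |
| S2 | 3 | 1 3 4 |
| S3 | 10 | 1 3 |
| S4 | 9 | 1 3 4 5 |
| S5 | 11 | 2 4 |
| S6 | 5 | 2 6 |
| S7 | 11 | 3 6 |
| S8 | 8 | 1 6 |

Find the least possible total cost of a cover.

S4, S6 together cover every stop (S4 ∪ S6 = {1, 2, 3, 4, 5, 6}); total cost 9 + 5 = 14.
The greedy pick S2, S6, S4 costs 17; no covering selection beats 14.

14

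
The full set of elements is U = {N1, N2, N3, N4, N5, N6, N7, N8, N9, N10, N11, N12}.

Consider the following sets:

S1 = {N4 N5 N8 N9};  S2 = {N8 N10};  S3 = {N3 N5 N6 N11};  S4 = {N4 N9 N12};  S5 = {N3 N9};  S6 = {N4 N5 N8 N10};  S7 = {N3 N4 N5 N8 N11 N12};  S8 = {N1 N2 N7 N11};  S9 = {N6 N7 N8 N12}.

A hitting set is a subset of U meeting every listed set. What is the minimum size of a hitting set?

The 3 elements {N8, N9, N11} hit every set.
The sets S2, S3, S4 are pairwise disjoint, so any hitting set needs a separate element for each — at least 3. Hence 3 is optimal.

3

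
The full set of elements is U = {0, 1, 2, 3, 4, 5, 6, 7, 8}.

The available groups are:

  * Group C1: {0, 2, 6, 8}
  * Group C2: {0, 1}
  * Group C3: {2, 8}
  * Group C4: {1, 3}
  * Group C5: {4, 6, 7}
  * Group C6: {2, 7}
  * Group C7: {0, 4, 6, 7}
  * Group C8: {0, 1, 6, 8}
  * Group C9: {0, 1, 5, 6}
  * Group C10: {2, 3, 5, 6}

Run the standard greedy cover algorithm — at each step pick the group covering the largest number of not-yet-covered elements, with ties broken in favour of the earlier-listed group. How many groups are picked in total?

Greedy: pick C1 (covers 4 new) → pick C4 (covers 2 new) → pick C5 (covers 2 new) → pick C9 (covers 1 new). Total picks: 4.
(The true minimum cover uses only 3 groups, so greedy is not optimal here.)

4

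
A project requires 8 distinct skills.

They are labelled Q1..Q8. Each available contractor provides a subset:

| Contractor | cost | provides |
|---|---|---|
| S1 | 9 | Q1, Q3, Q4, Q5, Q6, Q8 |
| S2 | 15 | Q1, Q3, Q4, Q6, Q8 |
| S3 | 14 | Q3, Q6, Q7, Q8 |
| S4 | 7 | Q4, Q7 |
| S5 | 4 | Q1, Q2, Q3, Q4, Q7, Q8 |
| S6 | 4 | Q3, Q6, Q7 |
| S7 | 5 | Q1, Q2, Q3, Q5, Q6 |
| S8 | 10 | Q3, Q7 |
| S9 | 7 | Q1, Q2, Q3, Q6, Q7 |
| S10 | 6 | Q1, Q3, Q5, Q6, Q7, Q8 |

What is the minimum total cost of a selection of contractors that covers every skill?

S5, S7 together cover every skill (S5 ∪ S7 = {Q1, Q2, Q3, Q4, Q5, Q6, Q7, Q8}); total cost 4 + 5 = 9.
No covering selection has total cost below 9.

9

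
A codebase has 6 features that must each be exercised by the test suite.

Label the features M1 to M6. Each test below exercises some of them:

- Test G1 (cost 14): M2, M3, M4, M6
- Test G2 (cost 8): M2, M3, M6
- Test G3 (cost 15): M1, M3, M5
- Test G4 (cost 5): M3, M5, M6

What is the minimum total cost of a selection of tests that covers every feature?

G1, G3 together cover every feature (G1 ∪ G3 = {M1, M2, M3, M4, M5, M6}); total cost 14 + 15 = 29.
The greedy pick G4, G1, G3 costs 34; no covering selection beats 29.

29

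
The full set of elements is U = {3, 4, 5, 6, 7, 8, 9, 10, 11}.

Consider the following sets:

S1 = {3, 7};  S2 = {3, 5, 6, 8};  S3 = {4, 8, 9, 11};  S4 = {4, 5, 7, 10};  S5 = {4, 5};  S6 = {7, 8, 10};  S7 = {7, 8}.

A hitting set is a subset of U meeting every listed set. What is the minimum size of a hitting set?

Take H = {5, 7, 8}. Each listed set contains at least one of these, so H is a hitting set of size 3.
No choice of 2 elements meets every set, so 3 is the minimum.

3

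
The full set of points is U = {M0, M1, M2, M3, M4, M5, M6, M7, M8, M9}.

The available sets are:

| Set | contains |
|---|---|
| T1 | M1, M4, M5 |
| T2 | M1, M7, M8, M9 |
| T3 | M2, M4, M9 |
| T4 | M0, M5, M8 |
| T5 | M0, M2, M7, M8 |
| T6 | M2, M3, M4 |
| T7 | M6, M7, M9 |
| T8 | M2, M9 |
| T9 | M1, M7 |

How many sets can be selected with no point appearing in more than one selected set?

T4, T6, T7 are pairwise disjoint (T4={M0,M5,M8}; T6={M2,M3,M4}; T7={M6,M7,M9}).
Every remaining set overlaps one of these, and no 4 of the listed sets are pairwise disjoint, so 3 is the maximum.

3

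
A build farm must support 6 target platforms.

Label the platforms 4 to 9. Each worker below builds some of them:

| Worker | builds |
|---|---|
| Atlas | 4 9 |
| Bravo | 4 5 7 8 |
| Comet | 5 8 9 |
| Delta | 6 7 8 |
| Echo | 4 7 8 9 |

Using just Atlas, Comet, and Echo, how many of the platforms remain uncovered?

Union of Atlas, Comet, Echo = {4, 5, 7, 8, 9}.
Not covered: 6 — 1 platform.

1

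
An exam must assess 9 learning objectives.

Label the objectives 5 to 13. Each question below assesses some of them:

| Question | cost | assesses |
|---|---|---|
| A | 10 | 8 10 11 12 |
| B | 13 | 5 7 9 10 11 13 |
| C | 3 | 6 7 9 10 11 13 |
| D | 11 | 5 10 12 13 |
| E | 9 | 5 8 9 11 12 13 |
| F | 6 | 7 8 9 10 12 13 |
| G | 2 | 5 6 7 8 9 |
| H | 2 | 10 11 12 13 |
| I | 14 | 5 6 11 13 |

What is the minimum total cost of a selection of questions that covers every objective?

G, H together cover every objective (G ∪ H = {5, 6, 7, 8, 9, 10, 11, 12, 13}); total cost 2 + 2 = 4.
No covering selection has total cost below 4.

4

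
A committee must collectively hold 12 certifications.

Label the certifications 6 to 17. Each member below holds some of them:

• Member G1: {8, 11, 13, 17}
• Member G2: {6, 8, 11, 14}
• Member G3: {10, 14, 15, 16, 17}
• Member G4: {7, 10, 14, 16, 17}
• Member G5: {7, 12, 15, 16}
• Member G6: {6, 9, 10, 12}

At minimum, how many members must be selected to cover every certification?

G1 and G4 and G5 and G6 together: G1 ∪ G4 ∪ G5 ∪ G6 = {6, 7, 8, 9, 10, 11, 12, 13, 14, 15, 16, 17} — every certification is covered.
No 3 of the 6 members cover everything (all 20 combinations miss at least one certification), so 4 is optimal.

4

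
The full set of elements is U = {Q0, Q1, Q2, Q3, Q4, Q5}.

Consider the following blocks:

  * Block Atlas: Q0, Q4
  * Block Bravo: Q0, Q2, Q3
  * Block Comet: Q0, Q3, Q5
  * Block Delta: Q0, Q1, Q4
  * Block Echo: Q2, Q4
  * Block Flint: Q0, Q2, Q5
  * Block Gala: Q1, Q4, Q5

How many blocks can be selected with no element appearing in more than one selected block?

Comet, Echo are pairwise disjoint (Comet={Q0,Q3,Q5}; Echo={Q2,Q4}).
Every remaining block overlaps one of these, and no 3 of the listed blocks are pairwise disjoint, so 2 is the maximum.

2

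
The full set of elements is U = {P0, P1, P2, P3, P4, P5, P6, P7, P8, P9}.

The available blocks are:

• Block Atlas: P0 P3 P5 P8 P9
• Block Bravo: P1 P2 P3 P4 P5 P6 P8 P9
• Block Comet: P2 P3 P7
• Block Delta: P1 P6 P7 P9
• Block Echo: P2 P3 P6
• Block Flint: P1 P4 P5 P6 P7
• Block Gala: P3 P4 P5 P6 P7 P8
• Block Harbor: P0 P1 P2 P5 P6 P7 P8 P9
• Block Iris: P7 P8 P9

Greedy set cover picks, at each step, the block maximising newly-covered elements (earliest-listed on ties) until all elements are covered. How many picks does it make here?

2

Greedy: pick Bravo (covers 8 new) → pick Harbor (covers 2 new). Total picks: 2.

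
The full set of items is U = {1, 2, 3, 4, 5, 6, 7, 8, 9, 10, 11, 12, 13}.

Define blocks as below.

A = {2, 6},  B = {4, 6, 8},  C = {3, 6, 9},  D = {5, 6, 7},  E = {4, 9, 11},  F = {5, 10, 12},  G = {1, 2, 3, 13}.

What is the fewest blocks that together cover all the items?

B, D, E, F, and G cover everything between them: the union {1, 2, 3, 4, 5, 6, 7, 8, 9, 10, 11, 12, 13} is all of U.
No 4 of the 7 blocks cover everything (all 35 combinations miss at least one item), so 5 is optimal.

5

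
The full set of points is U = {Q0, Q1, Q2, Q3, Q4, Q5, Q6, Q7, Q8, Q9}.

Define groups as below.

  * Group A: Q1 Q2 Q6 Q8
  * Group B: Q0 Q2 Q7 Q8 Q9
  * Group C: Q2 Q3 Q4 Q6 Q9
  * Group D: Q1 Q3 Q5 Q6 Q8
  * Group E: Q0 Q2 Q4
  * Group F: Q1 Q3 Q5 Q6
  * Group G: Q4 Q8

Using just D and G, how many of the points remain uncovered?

4

Union of D, G = {Q1, Q3, Q4, Q5, Q6, Q8}.
Not covered: Q0, Q2, Q7, Q9 — 4 points.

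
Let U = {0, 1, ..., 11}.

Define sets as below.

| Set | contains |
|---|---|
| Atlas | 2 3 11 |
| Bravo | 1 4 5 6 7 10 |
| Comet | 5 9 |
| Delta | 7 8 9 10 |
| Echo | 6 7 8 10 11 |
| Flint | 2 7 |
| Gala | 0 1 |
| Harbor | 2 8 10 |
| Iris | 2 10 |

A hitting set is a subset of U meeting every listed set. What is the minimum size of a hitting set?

4

H = {1, 2, 6, 9} meets every set (each contains at least one member of H), and |H| = 4.
No choice of 3 points meets every set, so 4 is the minimum.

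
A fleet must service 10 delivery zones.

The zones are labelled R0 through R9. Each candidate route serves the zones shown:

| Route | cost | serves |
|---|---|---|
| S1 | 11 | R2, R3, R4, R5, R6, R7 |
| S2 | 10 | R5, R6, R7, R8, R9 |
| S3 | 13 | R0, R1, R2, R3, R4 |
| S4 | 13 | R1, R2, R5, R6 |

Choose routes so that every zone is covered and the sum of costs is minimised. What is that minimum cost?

S2, S3 together cover every zone (S2 ∪ S3 = {R0, R1, R2, R3, R4, R5, R6, R7, R8, R9}); total cost 10 + 13 = 23.
The greedy pick S1, S2, S3 costs 34; no covering selection beats 23.

23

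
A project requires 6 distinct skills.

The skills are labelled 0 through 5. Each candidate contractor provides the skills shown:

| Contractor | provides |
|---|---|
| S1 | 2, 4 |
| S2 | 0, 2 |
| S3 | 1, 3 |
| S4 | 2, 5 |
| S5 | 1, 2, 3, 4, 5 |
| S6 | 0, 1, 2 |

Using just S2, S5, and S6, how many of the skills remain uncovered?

Union of S2, S5, S6 = {0, 1, 2, 3, 4, 5} — that's every skill, so 0 are uncovered.

0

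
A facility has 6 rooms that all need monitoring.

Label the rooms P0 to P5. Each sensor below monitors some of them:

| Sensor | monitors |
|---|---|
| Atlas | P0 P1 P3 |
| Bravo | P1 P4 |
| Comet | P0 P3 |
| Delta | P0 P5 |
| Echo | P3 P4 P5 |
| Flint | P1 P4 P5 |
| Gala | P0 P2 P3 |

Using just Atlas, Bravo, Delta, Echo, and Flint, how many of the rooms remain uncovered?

1

Union of Atlas, Bravo, Delta, Echo, Flint = {P0, P1, P3, P4, P5}.
Not covered: P2 — 1 room.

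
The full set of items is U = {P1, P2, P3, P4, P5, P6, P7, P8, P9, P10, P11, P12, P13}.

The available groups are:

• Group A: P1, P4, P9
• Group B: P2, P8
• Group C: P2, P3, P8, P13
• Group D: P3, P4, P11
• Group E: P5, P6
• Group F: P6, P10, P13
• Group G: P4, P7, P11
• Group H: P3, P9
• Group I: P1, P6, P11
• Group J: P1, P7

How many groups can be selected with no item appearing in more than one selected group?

4

B, D, E, J are pairwise disjoint (B={P2,P8}; D={P3,P4,P11}; E={P5,P6}; J={P1,P7}).
Every remaining group overlaps one of these, and no 5 of the listed groups are pairwise disjoint, so 4 is the maximum.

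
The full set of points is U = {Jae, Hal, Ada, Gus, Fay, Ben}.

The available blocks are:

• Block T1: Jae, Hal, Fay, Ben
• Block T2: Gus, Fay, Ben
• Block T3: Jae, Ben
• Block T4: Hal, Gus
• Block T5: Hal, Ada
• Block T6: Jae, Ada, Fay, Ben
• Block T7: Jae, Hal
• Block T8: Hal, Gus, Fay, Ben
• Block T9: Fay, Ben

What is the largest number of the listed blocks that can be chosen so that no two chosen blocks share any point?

T5, T9 are pairwise disjoint (T5={Hal,Ada}; T9={Fay,Ben}).
Every remaining block overlaps one of these, and no 3 of the listed blocks are pairwise disjoint, so 2 is the maximum.

2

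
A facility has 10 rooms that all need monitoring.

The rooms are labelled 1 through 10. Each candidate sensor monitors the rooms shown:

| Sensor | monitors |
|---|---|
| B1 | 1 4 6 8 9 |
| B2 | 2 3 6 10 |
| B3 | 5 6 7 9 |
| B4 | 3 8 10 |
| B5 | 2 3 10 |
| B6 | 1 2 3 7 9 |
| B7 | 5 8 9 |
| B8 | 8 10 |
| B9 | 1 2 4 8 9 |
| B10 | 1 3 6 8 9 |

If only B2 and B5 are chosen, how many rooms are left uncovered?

Union of B2, B5 = {2, 3, 6, 10}.
Not covered: 1, 4, 5, 7, 8, 9 — 6 rooms.

6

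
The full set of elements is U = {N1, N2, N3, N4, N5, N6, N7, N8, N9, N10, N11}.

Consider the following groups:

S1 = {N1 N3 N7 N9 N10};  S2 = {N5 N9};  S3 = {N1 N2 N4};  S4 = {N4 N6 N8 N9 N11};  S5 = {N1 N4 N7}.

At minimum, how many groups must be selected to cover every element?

S1 and S2 and S3 and S4 together: S1 ∪ S2 ∪ S3 ∪ S4 = {N1, N2, N3, N4, N5, N6, N7, N8, N9, N10, N11} — every element is covered.
Only S2 contains N5, so S2 is forced; the remaining 9 elements need at least 3 more groups (each remaining group adds at most 4) — so at least 4 groups are needed, and 4 is optimal.

4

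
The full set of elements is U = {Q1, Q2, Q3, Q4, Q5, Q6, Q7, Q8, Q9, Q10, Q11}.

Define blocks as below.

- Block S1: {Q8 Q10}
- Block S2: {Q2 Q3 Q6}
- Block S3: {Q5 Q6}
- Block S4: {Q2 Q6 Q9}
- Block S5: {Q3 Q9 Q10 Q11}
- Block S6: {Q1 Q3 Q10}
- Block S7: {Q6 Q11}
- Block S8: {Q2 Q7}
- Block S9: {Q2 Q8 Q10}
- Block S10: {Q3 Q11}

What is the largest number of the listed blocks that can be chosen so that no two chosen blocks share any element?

4

S1, S3, S8, S10 are pairwise disjoint (S1={Q8,Q10}; S3={Q5,Q6}; S8={Q2,Q7}; S10={Q3,Q11}).
Every remaining block overlaps one of these, and no 5 of the listed blocks are pairwise disjoint, so 4 is the maximum.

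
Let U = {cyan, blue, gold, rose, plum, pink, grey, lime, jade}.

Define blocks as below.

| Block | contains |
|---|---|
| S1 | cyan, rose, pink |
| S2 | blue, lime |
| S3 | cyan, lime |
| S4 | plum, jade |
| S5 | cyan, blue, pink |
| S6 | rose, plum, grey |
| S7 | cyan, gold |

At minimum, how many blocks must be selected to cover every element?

5

Take {S1, S2, S4, S6, S7}. Their union is {cyan, blue, gold, rose, plum, pink, grey, lime, jade}, which is all 9 elements.
No 4 of the 7 blocks cover everything (all 35 combinations miss at least one element), so 5 is optimal.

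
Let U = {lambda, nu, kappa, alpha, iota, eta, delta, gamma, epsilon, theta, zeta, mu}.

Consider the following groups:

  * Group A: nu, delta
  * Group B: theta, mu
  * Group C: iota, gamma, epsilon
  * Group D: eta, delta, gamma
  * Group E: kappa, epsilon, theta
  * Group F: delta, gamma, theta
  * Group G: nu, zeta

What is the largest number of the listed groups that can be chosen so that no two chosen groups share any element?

3

B, C, G are pairwise disjoint (B={theta,mu}; C={iota,gamma,epsilon}; G={nu,zeta}).
Every remaining group overlaps one of these, and no 4 of the listed groups are pairwise disjoint, so 3 is the maximum.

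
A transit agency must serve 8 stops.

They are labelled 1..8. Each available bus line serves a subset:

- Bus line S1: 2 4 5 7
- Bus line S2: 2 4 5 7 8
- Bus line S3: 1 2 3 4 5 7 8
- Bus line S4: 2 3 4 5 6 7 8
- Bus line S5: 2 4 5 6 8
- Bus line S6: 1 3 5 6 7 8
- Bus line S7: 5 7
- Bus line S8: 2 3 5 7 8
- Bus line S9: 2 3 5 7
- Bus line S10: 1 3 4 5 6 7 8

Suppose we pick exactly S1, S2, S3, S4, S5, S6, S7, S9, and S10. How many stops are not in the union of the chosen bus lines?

0

Union of S1, S2, S3, S4, S5, S6, S7, S9, S10 = {1, 2, 3, 4, 5, 6, 7, 8} — that's every stop, so 0 are uncovered.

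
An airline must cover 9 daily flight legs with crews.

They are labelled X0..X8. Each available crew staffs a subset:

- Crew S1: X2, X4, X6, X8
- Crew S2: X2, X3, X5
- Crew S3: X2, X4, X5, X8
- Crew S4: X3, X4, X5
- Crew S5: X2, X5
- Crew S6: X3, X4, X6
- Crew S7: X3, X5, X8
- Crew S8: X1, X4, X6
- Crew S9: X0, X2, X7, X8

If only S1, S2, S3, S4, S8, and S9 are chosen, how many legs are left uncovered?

0

Union of S1, S2, S3, S4, S8, S9 = {X0, X1, X2, X3, X4, X5, X6, X7, X8} — that's every leg, so 0 are uncovered.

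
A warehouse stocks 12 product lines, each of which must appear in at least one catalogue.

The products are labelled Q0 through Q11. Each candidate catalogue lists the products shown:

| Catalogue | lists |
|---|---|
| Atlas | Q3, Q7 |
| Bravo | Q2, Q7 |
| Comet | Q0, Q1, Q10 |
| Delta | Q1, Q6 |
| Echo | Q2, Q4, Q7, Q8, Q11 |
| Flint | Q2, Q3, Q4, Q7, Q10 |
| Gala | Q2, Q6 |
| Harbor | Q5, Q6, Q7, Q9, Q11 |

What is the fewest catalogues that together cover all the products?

4

Take {Atlas, Comet, Echo, Harbor}. Their union is {Q0, Q1, Q2, Q3, Q4, Q5, Q6, Q7, Q8, Q9, Q10, Q11}, which is all 12 products.
Only Echo contains Q8, so Echo is forced; the remaining 7 products need at least 3 more catalogues (each remaining catalogue adds at most 3) — so at least 4 catalogues are needed, and 4 is optimal.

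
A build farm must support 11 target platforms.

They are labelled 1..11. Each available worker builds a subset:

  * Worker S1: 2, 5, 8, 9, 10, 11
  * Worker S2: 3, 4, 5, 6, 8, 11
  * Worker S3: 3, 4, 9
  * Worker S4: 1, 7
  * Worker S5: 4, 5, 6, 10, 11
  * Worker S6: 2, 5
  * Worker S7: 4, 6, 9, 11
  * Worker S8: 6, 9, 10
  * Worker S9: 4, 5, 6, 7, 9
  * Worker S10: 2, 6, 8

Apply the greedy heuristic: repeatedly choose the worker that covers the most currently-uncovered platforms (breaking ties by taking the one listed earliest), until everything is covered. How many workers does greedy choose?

3

Greedy: pick S1 (covers 6 new) → pick S2 (covers 3 new) → pick S4 (covers 2 new). Total picks: 3.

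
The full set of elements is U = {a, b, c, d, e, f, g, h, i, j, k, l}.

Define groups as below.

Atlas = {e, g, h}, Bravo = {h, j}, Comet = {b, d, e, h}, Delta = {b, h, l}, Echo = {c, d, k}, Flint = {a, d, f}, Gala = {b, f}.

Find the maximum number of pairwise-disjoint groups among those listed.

Bravo, Echo, Gala are pairwise disjoint (Bravo={h,j}; Echo={c,d,k}; Gala={b,f}).
Every remaining group overlaps one of these, and no 4 of the listed groups are pairwise disjoint, so 3 is the maximum.

3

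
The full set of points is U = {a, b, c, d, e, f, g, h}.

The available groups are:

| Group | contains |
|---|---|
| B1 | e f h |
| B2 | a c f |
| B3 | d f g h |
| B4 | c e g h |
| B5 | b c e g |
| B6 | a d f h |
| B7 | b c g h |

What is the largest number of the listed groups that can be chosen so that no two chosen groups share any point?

B5, B6 are pairwise disjoint (B5={b,c,e,g}; B6={a,d,f,h}).
Every remaining group overlaps one of these, and no 3 of the listed groups are pairwise disjoint, so 2 is the maximum.

2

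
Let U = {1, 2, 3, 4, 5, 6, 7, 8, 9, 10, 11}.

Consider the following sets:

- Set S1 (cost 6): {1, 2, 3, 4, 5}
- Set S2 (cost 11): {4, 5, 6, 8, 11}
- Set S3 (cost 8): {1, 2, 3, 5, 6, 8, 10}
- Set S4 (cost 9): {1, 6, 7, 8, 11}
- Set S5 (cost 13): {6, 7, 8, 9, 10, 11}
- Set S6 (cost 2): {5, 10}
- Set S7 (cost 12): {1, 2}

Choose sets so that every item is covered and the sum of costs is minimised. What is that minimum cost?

S1, S5 together cover every item (S1 ∪ S5 = {1, 2, 3, 4, 5, 6, 7, 8, 9, 10, 11}); total cost 6 + 13 = 19.
The greedy pick S6, S1, S4, S5 costs 30; no covering selection beats 19.

19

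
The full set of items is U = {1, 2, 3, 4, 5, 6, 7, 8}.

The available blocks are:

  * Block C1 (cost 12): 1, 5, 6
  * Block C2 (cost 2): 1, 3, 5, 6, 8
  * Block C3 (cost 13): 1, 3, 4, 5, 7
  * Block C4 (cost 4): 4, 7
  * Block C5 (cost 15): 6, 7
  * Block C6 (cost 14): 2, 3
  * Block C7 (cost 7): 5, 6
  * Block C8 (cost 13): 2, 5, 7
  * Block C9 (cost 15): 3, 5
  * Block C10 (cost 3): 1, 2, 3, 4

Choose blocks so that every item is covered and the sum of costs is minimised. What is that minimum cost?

C2, C4, C10 together cover every item (C2 ∪ C4 ∪ C10 = {1, 2, 3, 4, 5, 6, 7, 8}); total cost 2 + 4 + 3 = 9.
No covering selection has total cost below 9.

9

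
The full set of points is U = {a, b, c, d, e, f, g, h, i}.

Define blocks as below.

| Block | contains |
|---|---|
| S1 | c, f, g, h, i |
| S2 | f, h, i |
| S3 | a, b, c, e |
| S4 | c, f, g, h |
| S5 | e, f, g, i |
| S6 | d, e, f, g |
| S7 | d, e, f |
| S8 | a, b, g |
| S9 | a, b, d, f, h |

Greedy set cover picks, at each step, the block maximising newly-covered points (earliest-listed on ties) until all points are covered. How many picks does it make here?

3

Greedy: pick S1 (covers 5 new) → pick S3 (covers 3 new) → pick S6 (covers 1 new). Total picks: 3.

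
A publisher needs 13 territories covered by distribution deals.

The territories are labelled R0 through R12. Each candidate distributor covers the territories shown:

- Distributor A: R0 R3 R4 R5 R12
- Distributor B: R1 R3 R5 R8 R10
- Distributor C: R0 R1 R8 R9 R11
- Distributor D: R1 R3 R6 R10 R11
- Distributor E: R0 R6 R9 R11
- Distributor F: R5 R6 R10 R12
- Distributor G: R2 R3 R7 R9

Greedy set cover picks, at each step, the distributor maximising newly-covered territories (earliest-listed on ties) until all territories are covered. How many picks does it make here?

4

Greedy: pick A (covers 5 new) → pick C (covers 4 new) → pick D (covers 2 new) → pick G (covers 2 new). Total picks: 4.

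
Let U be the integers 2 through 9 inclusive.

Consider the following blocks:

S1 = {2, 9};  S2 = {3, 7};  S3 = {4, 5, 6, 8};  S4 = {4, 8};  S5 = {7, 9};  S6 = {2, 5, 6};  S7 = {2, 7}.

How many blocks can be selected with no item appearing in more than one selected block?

S1, S2, S4 are pairwise disjoint (S1={2,9}; S2={3,7}; S4={4,8}).
Every remaining block overlaps one of these, and no 4 of the listed blocks are pairwise disjoint, so 3 is the maximum.

3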